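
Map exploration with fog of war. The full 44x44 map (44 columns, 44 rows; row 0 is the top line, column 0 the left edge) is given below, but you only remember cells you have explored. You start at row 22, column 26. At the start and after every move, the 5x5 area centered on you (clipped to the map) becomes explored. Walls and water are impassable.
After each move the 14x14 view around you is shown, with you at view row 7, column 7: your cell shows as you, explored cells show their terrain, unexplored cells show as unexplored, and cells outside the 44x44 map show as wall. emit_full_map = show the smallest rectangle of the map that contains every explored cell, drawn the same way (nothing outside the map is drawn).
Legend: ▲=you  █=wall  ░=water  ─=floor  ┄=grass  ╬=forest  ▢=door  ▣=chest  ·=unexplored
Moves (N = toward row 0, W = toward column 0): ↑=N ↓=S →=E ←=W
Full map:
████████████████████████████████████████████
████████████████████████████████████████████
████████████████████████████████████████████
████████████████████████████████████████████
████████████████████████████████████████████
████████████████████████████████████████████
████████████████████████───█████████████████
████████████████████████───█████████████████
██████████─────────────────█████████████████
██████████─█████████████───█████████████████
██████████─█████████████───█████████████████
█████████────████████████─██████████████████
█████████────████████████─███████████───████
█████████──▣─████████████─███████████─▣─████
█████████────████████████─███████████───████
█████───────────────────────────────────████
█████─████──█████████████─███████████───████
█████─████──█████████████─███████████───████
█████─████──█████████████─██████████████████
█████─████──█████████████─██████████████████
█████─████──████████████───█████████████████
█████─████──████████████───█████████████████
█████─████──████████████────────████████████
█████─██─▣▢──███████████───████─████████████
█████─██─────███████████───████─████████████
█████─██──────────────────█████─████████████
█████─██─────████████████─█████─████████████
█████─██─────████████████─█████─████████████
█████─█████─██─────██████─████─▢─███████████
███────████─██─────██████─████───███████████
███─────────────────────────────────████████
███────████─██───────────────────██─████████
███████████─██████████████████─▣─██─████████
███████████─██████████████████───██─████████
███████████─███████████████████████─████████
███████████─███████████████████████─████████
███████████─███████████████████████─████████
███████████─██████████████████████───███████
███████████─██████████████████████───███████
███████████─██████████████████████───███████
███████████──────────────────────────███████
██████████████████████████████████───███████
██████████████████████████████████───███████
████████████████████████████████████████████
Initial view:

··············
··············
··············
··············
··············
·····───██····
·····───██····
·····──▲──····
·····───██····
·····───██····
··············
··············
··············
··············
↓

··············
··············
··············
··············
·····───██····
·····───██····
·····─────····
·····──▲██····
·····───██····
·····──███····
··············
··············
··············
··············

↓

··············
··············
··············
·····───██····
·····───██····
·····─────····
·····───██····
·····──▲██····
·····──███····
·····█─███····
··············
··············
··············
··············

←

··············
··············
··············
······───██···
······───██···
·····█─────···
·····█───██···
·····█─▲─██···
·····───███···
·····██─███···
··············
··············
··············
··············

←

··············
··············
··············
·······───██··
·······───██··
·····██─────··
·····██───██··
·····██▲──██··
·····────███··
·····███─███··
··············
··············
··············
··············

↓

··············
··············
·······───██··
·······───██··
·····██─────··
·····██───██··
·····██───██··
·····──▲─███··
·····███─███··
·····███─█····
··············
··············
··············
··············

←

··············
··············
········───██·
········───██·
······██─────·
·····███───██·
·····███───██·
·····──▲──███·
·····████─███·
·····████─█···
··············
··············
··············
··············

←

··············
··············
·········───██
·········───██
·······██─────
·····████───██
·····████───██
·····──▲───███
·····█████─███
·····█████─█··
··············
··············
··············
··············

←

··············
··············
··········───█
··········───█
········██────
·····█████───█
·····█████───█
·····──▲────██
·····██████─██
·····██████─█·
··············
··············
··············
··············

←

··············
··············
···········───
···········───
·········██───
·····██████───
·····██████───
·····──▲─────█
·····███████─█
·····███████─█
··············
··············
··············
··············

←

··············
··············
············──
············──
··········██──
·····███████──
·····███████──
·····──▲──────
·····████████─
·····████████─
··············
··············
··············
··············

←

··············
··············
·············─
·············─
···········██─
·····████████─
·····████████─
·····──▲──────
·····█████████
·····█████████
··············
··············
··············
··············

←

··············
··············
··············
··············
············██
·····█████████
·····█████████
·····──▲──────
·····█████████
·····█████████
··············
··············
··············
··············

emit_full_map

·········───██
·········───██
·······██─────
█████████───██
█████████───██
──▲────────███
██████████─███
██████████─█··

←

··············
··············
··············
··············
·············█
·····█████████
·····█████████
·····──▲──────
·····█████████
·····█████████
··············
··············
··············
··············

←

··············
··············
··············
··············
··············
·····█████████
·····█████████
·····──▲──────
·····█████████
·····█████████
··············
··············
··············
··············

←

··············
··············
··············
··············
··············
·····─████████
·····─████████
·····──▲──────
·····─████████
·····─████████
··············
··············
··············
··············

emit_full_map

············───██
············───██
··········██─────
─███████████───██
─███████████───██
──▲───────────███
─████████████─███
─████████████─█··


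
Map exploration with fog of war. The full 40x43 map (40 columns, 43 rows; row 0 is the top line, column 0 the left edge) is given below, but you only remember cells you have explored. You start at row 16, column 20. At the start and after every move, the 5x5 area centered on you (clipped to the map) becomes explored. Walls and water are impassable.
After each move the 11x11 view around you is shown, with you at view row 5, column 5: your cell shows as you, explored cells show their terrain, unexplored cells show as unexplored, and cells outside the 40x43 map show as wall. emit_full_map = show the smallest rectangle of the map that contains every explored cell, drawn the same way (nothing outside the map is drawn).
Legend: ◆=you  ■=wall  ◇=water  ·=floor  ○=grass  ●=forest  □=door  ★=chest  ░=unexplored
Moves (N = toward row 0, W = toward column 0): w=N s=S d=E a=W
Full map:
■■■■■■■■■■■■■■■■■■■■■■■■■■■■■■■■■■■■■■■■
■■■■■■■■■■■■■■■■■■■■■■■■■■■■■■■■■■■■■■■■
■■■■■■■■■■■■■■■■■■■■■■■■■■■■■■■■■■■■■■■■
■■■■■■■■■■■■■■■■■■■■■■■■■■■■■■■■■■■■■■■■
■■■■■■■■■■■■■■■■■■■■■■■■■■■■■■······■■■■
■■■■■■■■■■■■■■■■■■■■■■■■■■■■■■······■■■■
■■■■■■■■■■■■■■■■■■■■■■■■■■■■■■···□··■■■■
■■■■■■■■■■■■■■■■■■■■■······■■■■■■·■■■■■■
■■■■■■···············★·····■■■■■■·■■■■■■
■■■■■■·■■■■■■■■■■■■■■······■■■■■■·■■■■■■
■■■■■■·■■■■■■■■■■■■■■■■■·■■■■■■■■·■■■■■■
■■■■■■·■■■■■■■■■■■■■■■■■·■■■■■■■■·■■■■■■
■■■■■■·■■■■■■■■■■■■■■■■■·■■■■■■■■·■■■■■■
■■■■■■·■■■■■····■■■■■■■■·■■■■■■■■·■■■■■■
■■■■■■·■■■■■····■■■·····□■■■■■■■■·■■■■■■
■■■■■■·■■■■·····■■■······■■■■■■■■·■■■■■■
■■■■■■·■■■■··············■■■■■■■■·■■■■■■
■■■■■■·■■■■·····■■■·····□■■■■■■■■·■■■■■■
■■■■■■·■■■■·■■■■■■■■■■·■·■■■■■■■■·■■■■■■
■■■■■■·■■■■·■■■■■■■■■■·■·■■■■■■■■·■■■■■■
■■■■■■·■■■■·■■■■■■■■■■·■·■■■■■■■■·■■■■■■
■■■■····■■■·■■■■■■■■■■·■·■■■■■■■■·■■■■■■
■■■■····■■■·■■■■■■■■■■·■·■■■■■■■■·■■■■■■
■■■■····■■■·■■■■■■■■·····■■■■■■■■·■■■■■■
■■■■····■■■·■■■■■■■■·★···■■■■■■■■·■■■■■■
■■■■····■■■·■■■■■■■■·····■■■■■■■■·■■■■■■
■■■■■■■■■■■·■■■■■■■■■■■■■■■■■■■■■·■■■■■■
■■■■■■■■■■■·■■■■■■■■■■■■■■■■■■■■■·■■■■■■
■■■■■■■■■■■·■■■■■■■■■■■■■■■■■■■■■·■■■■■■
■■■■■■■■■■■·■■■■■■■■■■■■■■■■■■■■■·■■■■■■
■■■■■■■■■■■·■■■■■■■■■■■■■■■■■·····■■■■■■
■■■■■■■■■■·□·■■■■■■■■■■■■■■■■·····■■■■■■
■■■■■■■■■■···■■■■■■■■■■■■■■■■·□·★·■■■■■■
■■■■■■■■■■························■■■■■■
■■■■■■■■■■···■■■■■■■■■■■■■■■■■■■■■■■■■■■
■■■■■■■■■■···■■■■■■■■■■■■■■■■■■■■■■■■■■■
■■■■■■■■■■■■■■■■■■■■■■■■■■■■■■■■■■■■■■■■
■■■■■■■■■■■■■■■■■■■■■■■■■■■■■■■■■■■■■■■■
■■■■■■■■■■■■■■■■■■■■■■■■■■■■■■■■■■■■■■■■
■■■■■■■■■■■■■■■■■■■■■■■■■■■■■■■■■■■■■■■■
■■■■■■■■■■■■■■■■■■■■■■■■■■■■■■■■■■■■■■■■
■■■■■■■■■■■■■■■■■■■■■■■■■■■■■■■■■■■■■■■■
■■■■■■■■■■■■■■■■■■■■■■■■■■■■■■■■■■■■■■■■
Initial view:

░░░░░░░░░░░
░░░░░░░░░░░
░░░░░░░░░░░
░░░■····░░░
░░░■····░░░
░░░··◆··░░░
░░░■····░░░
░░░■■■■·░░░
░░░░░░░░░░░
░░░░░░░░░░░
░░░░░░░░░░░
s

░░░░░░░░░░░
░░░░░░░░░░░
░░░■····░░░
░░░■····░░░
░░░·····░░░
░░░■·◆··░░░
░░░■■■■·░░░
░░░■■■■·░░░
░░░░░░░░░░░
░░░░░░░░░░░
░░░░░░░░░░░

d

░░░░░░░░░░░
░░░░░░░░░░░
░░■····░░░░
░░■·····░░░
░░······░░░
░░■··◆··░░░
░░■■■■·■░░░
░░■■■■·■░░░
░░░░░░░░░░░
░░░░░░░░░░░
░░░░░░░░░░░

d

░░░░░░░░░░░
░░░░░░░░░░░
░■····░░░░░
░■······░░░
░·······░░░
░■···◆·□░░░
░■■■■·■·░░░
░■■■■·■·░░░
░░░░░░░░░░░
░░░░░░░░░░░
░░░░░░░░░░░

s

░░░░░░░░░░░
░■····░░░░░
░■······░░░
░·······░░░
░■·····□░░░
░■■■■◆■·░░░
░■■■■·■·░░░
░░░■■·■·░░░
░░░░░░░░░░░
░░░░░░░░░░░
░░░░░░░░░░░

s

░■····░░░░░
░■······░░░
░·······░░░
░■·····□░░░
░■■■■·■·░░░
░■■■■◆■·░░░
░░░■■·■·░░░
░░░■■·■·░░░
░░░░░░░░░░░
░░░░░░░░░░░
░░░░░░░░░░░

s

░■······░░░
░·······░░░
░■·····□░░░
░■■■■·■·░░░
░■■■■·■·░░░
░░░■■◆■·░░░
░░░■■·■·░░░
░░░■■·■·░░░
░░░░░░░░░░░
░░░░░░░░░░░
░░░░░░░░░░░

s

░·······░░░
░■·····□░░░
░■■■■·■·░░░
░■■■■·■·░░░
░░░■■·■·░░░
░░░■■◆■·░░░
░░░■■·■·░░░
░░░·····░░░
░░░░░░░░░░░
░░░░░░░░░░░
░░░░░░░░░░░

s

░■·····□░░░
░■■■■·■·░░░
░■■■■·■·░░░
░░░■■·■·░░░
░░░■■·■·░░░
░░░■■◆■·░░░
░░░·····░░░
░░░·★···░░░
░░░░░░░░░░░
░░░░░░░░░░░
░░░░░░░░░░░

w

░·······░░░
░■·····□░░░
░■■■■·■·░░░
░■■■■·■·░░░
░░░■■·■·░░░
░░░■■◆■·░░░
░░░■■·■·░░░
░░░·····░░░
░░░·★···░░░
░░░░░░░░░░░
░░░░░░░░░░░

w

░■······░░░
░·······░░░
░■·····□░░░
░■■■■·■·░░░
░■■■■·■·░░░
░░░■■◆■·░░░
░░░■■·■·░░░
░░░■■·■·░░░
░░░·····░░░
░░░·★···░░░
░░░░░░░░░░░

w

░■····░░░░░
░■······░░░
░·······░░░
░■·····□░░░
░■■■■·■·░░░
░■■■■◆■·░░░
░░░■■·■·░░░
░░░■■·■·░░░
░░░■■·■·░░░
░░░·····░░░
░░░·★···░░░

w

░░░░░░░░░░░
░■····░░░░░
░■······░░░
░·······░░░
░■·····□░░░
░■■■■◆■·░░░
░■■■■·■·░░░
░░░■■·■·░░░
░░░■■·■·░░░
░░░■■·■·░░░
░░░·····░░░

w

░░░░░░░░░░░
░░░░░░░░░░░
░■····░░░░░
░■······░░░
░·······░░░
░■···◆·□░░░
░■■■■·■·░░░
░■■■■·■·░░░
░░░■■·■·░░░
░░░■■·■·░░░
░░░■■·■·░░░

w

░░░░░░░░░░░
░░░░░░░░░░░
░░░░░░░░░░░
░■·····□░░░
░■······░░░
░····◆··░░░
░■·····□░░░
░■■■■·■·░░░
░■■■■·■·░░░
░░░■■·■·░░░
░░░■■·■·░░░

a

░░░░░░░░░░░
░░░░░░░░░░░
░░░░░░░░░░░
░░■·····□░░
░░■······░░
░░···◆···░░
░░■·····□░░
░░■■■■·■·░░
░░■■■■·■·░░
░░░░■■·■·░░
░░░░■■·■·░░

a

░░░░░░░░░░░
░░░░░░░░░░░
░░░░░░░░░░░
░░░■·····□░
░░░■······░
░░░··◆····░
░░░■·····□░
░░░■■■■·■·░
░░░■■■■·■·░
░░░░░■■·■·░
░░░░░■■·■·░

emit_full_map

■·····□
■······
··◆····
■·····□
■■■■·■·
■■■■·■·
░░■■·■·
░░■■·■·
░░■■·■·
░░·····
░░·★···

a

░░░░░░░░░░░
░░░░░░░░░░░
░░░░░░░░░░░
░░░■■·····□
░░░■■······
░░░··◆·····
░░░■■·····□
░░░■■■■■·■·
░░░░■■■■·■·
░░░░░░■■·■·
░░░░░░■■·■·

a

░░░░░░░░░░░
░░░░░░░░░░░
░░░░░░░░░░░
░░░■■■·····
░░░■■■·····
░░░··◆·····
░░░■■■·····
░░░■■■■■■·■
░░░░░■■■■·■
░░░░░░░■■·■
░░░░░░░■■·■

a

░░░░░░░░░░░
░░░░░░░░░░░
░░░░░░░░░░░
░░░·■■■····
░░░·■■■····
░░░··◆·····
░░░·■■■····
░░░■■■■■■■·
░░░░░░■■■■·
░░░░░░░░■■·
░░░░░░░░■■·

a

░░░░░░░░░░░
░░░░░░░░░░░
░░░░░░░░░░░
░░░··■■■···
░░░··■■■···
░░░··◆·····
░░░··■■■···
░░░■■■■■■■■
░░░░░░░■■■■
░░░░░░░░░■■
░░░░░░░░░■■

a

░░░░░░░░░░░
░░░░░░░░░░░
░░░░░░░░░░░
░░░···■■■··
░░░···■■■··
░░░··◆·····
░░░···■■■··
░░░■■■■■■■■
░░░░░░░░■■■
░░░░░░░░░░■
░░░░░░░░░░■

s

░░░░░░░░░░░
░░░░░░░░░░░
░░░···■■■··
░░░···■■■··
░░░········
░░░··◆■■■··
░░░■■■■■■■■
░░░■■■■■■■■
░░░░░░░░░░■
░░░░░░░░░░■
░░░░░░░░░░■

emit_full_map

···■■■·····□
···■■■······
············
··◆■■■·····□
■■■■■■■■■·■·
■■■■■■■■■·■·
░░░░░░░■■·■·
░░░░░░░■■·■·
░░░░░░░■■·■·
░░░░░░░·····
░░░░░░░·★···

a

░░░░░░░░░░░
░░░░░░░░░░░
░░░░···■■■·
░░░····■■■·
░░░········
░░░··◆·■■■·
░░░■■■■■■■■
░░░■■■■■■■■
░░░░░░░░░░░
░░░░░░░░░░░
░░░░░░░░░░░

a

░░░░░░░░░░░
░░░░░░░░░░░
░░░░░···■■■
░░░·····■■■
░░░········
░░░··◆··■■■
░░░·■■■■■■■
░░░·■■■■■■■
░░░░░░░░░░░
░░░░░░░░░░░
░░░░░░░░░░░

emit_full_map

░░···■■■·····□
·····■■■······
··············
··◆··■■■·····□
·■■■■■■■■■■·■·
·■■■■■■■■■■·■·
░░░░░░░░░■■·■·
░░░░░░░░░■■·■·
░░░░░░░░░■■·■·
░░░░░░░░░·····
░░░░░░░░░·★···


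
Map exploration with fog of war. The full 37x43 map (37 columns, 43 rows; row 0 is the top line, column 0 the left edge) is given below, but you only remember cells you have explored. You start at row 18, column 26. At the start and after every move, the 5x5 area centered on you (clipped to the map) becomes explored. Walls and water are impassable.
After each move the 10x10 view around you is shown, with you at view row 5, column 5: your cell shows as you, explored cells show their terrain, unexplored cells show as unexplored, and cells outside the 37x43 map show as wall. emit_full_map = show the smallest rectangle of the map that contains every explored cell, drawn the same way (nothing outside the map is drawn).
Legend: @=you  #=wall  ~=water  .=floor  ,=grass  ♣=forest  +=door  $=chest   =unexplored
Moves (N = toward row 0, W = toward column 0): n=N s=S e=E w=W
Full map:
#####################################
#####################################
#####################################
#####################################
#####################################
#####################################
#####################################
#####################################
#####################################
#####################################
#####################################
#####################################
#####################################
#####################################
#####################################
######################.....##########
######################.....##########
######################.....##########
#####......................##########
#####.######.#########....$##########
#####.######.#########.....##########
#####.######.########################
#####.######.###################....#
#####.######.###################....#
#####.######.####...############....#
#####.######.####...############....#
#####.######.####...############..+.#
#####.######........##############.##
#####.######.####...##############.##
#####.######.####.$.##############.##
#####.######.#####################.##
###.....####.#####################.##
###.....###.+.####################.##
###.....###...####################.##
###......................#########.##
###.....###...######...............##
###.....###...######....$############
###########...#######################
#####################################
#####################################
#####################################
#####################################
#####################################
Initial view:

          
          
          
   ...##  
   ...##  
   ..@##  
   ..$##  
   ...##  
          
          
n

          
          
          
   ...##  
   ...##  
   ..@##  
   ...##  
   ..$##  
   ...##  
          

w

          
          
          
   ....## 
   ....## 
   ..@.## 
   ....## 
   ...$## 
    ...## 
          

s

          
          
   ....## 
   ....## 
   ....## 
   ..@.## 
   ...$## 
   ....## 
          
          

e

          
          
  ....##  
  ....##  
  ....##  
  ...@##  
  ...$##  
  ....##  
          
          

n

          
          
          
  ....##  
  ....##  
  ...@##  
  ....##  
  ...$##  
  ....##  
          

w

          
          
          
   ....## 
   ....## 
   ..@.## 
   ....## 
   ...$## 
   ....## 
          

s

          
          
   ....## 
   ....## 
   ....## 
   ..@.## 
   ...$## 
   ....## 
          
          

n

          
          
          
   ....## 
   ....## 
   ..@.## 
   ....## 
   ...$## 
   ....## 
          

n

          
          
          
   #####  
   ....## 
   ..@.## 
   ....## 
   ....## 
   ...$## 
   ....## 

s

          
          
   #####  
   ....## 
   ....## 
   ..@.## 
   ....## 
   ...$## 
   ....## 
          

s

          
   #####  
   ....## 
   ....## 
   ....## 
   ..@.## 
   ...$## 
   ....## 
          
          

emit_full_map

##### 
....##
....##
....##
..@.##
...$##
....##

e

          
  #####   
  ....##  
  ....##  
  ....##  
  ...@##  
  ...$##  
  ....##  
          
          

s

  #####   
  ....##  
  ....##  
  ....##  
  ....##  
  ...@##  
  ....##  
   #####  
          
          

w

   #####  
   ....## 
   ....## 
   ....## 
   ....## 
   ..@$## 
   ....## 
   ###### 
          
          

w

    ##### 
    ....##
    ....##
   .....##
   .....##
   ..@.$##
   .....##
   #######
          
          

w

     #####
     ....#
     ....#
   #.....#
   ......#
   #.@..$#
   #.....#
   #######
          
          

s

     ....#
     ....#
   #.....#
   ......#
   #....$#
   #.@...#
   #######
   #####  
          
          

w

      ....
      ....
    #.....
   .......
   ##....$
   ##@....
   #######
   ###### 
          
          

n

      ####
      ....
      ....
   ##.....
   .......
   ##@...$
   ##.....
   #######
   ###### 
          

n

          
      ####
      ....
   ##.....
   ##.....
   ..@....
   ##....$
   ##.....
   #######
   ###### 

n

          
          
      ####
   ##.....
   ##.....
   ##@....
   .......
   ##....$
   ##.....
   #######

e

          
          
     #####
  ##.....#
  ##.....#
  ##.@...#
  .......#
  ##....$#
  ##.....#
  ########

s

          
     #####
  ##.....#
  ##.....#
  ##.....#
  ...@...#
  ##....$#
  ##.....#
  ########
  ######  

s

     #####
  ##.....#
  ##.....#
  ##.....#
  .......#
  ##.@..$#
  ##.....#
  ########
  ######  
          

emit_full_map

   ##### 
##.....##
##.....##
##.....##
.......##
##.@..$##
##.....##
#########
######   

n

          
     #####
  ##.....#
  ##.....#
  ##.....#
  ...@...#
  ##....$#
  ##.....#
  ########
  ######  

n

          
          
     #####
  ##.....#
  ##.....#
  ##.@...#
  .......#
  ##....$#
  ##.....#
  ########

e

          
          
    ##### 
 ##.....##
 ##.....##
 ##..@..##
 .......##
 ##....$##
 ##.....##
 #########

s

          
    ##### 
 ##.....##
 ##.....##
 ##.....##
 ....@..##
 ##....$##
 ##.....##
 #########
 ######   

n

          
          
    ##### 
 ##.....##
 ##.....##
 ##..@..##
 .......##
 ##....$##
 ##.....##
 #########

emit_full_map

   ##### 
##.....##
##.....##
##..@..##
.......##
##....$##
##.....##
#########
######   


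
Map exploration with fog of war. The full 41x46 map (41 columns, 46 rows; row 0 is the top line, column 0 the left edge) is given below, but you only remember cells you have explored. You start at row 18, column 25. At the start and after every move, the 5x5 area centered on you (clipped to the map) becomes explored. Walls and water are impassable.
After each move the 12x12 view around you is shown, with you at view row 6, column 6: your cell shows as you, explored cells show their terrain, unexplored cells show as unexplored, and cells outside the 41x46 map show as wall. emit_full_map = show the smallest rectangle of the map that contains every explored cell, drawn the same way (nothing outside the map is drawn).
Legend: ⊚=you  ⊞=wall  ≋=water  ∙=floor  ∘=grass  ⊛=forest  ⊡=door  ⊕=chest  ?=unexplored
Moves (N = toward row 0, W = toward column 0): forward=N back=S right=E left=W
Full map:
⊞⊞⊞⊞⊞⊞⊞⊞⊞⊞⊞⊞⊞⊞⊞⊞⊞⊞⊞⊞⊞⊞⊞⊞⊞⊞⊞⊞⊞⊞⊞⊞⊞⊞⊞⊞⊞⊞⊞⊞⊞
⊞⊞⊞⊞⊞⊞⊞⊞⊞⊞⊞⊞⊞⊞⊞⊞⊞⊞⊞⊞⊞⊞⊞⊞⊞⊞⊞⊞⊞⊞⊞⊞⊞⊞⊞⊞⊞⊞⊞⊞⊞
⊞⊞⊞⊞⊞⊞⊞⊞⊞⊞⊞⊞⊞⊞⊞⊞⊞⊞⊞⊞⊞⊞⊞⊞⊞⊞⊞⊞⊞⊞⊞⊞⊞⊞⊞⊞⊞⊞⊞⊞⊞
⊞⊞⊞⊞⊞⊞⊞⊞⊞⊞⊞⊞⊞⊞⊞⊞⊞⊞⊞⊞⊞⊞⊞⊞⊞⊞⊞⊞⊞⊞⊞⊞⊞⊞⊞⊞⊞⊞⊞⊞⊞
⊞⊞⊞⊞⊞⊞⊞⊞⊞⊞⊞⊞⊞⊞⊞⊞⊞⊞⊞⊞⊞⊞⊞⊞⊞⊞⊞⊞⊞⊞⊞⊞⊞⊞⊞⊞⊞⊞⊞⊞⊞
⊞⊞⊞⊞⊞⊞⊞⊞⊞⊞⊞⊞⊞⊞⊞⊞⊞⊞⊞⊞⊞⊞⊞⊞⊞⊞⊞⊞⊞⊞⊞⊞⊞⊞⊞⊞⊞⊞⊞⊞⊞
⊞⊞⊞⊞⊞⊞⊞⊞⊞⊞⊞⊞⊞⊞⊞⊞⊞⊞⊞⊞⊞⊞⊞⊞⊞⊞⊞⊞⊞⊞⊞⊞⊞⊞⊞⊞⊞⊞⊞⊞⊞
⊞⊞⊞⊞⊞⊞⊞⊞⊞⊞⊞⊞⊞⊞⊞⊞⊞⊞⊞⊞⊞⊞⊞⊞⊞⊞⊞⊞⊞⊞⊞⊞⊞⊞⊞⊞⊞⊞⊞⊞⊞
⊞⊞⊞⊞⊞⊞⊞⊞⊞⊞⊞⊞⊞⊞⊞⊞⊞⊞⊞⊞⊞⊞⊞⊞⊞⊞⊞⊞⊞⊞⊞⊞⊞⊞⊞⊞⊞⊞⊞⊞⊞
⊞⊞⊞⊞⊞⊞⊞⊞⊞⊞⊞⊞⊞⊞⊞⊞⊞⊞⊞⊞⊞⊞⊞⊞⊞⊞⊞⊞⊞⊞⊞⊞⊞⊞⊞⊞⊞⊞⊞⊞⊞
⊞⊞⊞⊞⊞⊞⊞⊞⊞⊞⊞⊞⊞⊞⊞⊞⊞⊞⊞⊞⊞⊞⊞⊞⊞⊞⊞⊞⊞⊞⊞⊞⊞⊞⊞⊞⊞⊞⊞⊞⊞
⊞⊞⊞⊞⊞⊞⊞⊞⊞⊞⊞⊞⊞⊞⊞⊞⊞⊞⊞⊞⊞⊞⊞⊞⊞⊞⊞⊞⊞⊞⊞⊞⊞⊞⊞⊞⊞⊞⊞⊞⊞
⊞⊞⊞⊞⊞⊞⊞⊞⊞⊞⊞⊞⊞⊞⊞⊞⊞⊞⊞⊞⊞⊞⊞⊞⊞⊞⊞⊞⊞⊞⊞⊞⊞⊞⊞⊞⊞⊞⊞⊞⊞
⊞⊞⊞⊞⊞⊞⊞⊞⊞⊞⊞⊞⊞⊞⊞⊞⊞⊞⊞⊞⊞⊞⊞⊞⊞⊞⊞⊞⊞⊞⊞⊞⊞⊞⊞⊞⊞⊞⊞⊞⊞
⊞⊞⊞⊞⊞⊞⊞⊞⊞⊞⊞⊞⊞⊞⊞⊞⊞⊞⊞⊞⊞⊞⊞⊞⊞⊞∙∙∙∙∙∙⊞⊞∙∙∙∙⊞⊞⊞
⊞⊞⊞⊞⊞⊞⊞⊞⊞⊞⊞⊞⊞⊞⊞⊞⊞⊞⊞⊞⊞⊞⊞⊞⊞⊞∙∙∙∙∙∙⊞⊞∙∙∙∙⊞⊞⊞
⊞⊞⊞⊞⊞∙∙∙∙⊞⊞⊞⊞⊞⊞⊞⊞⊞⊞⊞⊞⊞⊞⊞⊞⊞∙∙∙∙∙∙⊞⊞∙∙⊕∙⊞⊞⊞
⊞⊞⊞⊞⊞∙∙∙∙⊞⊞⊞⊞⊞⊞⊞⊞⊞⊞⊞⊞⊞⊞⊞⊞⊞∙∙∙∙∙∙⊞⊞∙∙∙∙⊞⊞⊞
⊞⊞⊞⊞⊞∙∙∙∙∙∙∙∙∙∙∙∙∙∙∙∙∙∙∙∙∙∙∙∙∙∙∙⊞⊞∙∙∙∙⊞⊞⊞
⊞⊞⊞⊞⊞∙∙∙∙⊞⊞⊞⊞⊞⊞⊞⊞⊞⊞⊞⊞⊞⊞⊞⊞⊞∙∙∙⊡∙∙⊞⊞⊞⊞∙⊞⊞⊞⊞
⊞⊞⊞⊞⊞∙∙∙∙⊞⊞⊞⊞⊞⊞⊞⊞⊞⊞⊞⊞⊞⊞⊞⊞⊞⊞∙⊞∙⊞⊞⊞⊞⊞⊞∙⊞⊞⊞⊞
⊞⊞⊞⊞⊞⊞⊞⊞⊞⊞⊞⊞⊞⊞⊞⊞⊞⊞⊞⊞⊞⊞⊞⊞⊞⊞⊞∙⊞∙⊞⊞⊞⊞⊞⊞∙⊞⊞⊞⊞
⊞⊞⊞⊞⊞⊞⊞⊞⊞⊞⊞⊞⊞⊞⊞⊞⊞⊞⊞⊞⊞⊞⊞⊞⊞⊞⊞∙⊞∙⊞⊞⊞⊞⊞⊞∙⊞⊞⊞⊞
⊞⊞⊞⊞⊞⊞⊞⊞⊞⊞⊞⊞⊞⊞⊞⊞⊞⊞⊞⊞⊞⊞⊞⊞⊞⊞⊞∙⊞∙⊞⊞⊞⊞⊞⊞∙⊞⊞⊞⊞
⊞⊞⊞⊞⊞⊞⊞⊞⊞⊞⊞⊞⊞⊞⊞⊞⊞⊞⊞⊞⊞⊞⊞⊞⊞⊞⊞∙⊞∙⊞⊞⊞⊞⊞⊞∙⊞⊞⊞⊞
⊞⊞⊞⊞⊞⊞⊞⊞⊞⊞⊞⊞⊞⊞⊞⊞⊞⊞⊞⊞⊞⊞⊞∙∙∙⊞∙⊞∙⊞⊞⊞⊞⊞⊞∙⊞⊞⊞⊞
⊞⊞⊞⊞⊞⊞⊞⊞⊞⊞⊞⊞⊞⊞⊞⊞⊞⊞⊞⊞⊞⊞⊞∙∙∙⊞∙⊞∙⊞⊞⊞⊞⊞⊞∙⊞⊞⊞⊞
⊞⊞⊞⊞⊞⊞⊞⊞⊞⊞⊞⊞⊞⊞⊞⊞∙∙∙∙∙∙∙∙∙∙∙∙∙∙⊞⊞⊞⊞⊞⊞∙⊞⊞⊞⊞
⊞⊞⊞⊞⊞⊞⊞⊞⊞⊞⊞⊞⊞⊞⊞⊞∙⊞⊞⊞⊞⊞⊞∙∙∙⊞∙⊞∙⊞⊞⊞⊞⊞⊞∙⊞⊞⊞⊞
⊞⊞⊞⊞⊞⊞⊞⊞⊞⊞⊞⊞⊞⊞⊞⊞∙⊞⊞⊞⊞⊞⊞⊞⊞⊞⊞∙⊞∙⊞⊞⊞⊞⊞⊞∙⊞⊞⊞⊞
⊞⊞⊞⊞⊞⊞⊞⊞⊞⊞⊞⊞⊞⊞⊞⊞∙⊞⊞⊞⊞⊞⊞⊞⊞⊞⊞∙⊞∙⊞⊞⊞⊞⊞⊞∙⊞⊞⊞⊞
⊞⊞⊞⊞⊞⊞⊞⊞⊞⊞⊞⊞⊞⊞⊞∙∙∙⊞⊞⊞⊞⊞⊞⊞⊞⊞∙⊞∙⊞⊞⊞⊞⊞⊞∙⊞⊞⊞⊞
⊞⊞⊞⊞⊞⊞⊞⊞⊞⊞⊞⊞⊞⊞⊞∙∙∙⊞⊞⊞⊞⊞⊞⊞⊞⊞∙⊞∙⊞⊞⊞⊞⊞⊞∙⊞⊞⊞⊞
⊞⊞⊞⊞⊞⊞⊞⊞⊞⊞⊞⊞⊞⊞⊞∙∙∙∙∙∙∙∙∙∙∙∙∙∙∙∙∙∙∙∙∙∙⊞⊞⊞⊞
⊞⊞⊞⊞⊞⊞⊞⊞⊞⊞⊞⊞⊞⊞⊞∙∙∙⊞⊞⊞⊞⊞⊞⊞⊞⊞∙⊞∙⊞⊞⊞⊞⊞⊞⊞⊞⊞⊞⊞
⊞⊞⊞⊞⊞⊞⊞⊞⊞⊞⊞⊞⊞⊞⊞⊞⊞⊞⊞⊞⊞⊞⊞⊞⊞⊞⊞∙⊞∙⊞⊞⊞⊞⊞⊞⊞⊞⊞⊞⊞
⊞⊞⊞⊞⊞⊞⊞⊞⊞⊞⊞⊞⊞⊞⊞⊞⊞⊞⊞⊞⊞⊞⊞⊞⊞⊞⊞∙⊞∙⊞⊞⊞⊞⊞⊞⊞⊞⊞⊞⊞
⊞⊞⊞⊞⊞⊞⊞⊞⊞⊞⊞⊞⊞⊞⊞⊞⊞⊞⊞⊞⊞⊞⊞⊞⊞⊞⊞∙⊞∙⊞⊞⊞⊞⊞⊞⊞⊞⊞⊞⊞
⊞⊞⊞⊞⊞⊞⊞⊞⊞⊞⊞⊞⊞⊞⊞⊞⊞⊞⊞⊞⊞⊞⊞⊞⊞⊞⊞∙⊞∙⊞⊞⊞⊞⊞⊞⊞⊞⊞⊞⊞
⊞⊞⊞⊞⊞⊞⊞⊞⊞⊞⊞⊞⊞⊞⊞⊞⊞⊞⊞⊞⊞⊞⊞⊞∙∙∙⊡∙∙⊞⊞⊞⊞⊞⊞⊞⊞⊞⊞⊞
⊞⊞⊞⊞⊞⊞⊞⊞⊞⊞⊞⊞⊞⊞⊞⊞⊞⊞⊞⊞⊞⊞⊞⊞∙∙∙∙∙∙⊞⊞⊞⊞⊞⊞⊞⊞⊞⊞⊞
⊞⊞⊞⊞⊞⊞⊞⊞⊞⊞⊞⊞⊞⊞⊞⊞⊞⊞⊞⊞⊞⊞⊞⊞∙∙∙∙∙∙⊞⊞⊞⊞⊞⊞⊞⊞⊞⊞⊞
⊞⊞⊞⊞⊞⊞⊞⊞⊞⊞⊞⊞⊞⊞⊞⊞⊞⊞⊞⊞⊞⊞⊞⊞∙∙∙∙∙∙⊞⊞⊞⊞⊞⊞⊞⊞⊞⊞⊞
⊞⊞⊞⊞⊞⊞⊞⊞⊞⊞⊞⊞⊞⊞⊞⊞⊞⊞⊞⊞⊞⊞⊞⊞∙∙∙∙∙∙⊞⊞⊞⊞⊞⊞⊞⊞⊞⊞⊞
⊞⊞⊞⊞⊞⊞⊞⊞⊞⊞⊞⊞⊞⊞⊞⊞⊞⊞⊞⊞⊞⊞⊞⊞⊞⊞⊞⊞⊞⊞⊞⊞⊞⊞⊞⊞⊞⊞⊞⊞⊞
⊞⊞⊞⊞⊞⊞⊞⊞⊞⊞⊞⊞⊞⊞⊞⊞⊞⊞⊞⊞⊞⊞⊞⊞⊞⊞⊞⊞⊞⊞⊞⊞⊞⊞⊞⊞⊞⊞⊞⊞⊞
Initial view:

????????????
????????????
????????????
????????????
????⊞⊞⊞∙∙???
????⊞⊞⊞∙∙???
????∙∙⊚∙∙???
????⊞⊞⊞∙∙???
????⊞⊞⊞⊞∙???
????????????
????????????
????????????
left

????????????
????????????
????????????
????????????
????⊞⊞⊞⊞∙∙??
????⊞⊞⊞⊞∙∙??
????∙∙⊚∙∙∙??
????⊞⊞⊞⊞∙∙??
????⊞⊞⊞⊞⊞∙??
????????????
????????????
????????????

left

????????????
????????????
????????????
????????????
????⊞⊞⊞⊞⊞∙∙?
????⊞⊞⊞⊞⊞∙∙?
????∙∙⊚∙∙∙∙?
????⊞⊞⊞⊞⊞∙∙?
????⊞⊞⊞⊞⊞⊞∙?
????????????
????????????
????????????

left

????????????
????????????
????????????
????????????
????⊞⊞⊞⊞⊞⊞∙∙
????⊞⊞⊞⊞⊞⊞∙∙
????∙∙⊚∙∙∙∙∙
????⊞⊞⊞⊞⊞⊞∙∙
????⊞⊞⊞⊞⊞⊞⊞∙
????????????
????????????
????????????

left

????????????
????????????
????????????
????????????
????⊞⊞⊞⊞⊞⊞⊞∙
????⊞⊞⊞⊞⊞⊞⊞∙
????∙∙⊚∙∙∙∙∙
????⊞⊞⊞⊞⊞⊞⊞∙
????⊞⊞⊞⊞⊞⊞⊞⊞
????????????
????????????
????????????

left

????????????
????????????
????????????
????????????
????⊞⊞⊞⊞⊞⊞⊞⊞
????⊞⊞⊞⊞⊞⊞⊞⊞
????∙∙⊚∙∙∙∙∙
????⊞⊞⊞⊞⊞⊞⊞⊞
????⊞⊞⊞⊞⊞⊞⊞⊞
????????????
????????????
????????????

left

????????????
????????????
????????????
????????????
????⊞⊞⊞⊞⊞⊞⊞⊞
????⊞⊞⊞⊞⊞⊞⊞⊞
????∙∙⊚∙∙∙∙∙
????⊞⊞⊞⊞⊞⊞⊞⊞
????⊞⊞⊞⊞⊞⊞⊞⊞
????????????
????????????
????????????
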